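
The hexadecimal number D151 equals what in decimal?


D151 hex = 53585 decimal

53585


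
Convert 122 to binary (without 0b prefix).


122 = 1111010 in binary

1111010


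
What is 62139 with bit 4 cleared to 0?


62139 & ~(1 << 4) = 62123

62123


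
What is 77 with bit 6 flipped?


77 ^ (1 << 6) = 77 ^ 64 = 13

13


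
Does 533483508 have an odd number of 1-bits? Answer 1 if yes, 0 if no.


0b11111110011000100111111110100 has 19 ones => parity 1

1


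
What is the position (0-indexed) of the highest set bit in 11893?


0b10111001110101. Highest set bit at position 13

13


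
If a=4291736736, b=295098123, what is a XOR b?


4291736736 ^ 295098123 = 3998770091

3998770091


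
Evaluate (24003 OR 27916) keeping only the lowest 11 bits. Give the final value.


Step 1: 24003 | 27916 = 32207
Step 2: 32207 & 2047 = 1487

1487


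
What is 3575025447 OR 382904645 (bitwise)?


0b11010101000101101000111100100111 | 0b10110110100101010100101000101 = 0b11010111110101101010111101100111 = 3621171047

3621171047


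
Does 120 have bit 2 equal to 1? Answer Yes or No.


0b1111000, bit 2 = 0. No

No


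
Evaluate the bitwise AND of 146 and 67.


0b10010010 & 0b1000011 = 0b10 = 2

2


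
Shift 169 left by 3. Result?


0b10101001 << 3 = 0b10101001000 = 1352

1352


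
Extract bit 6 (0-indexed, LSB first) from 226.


0b11100010, position 6 = 1

1


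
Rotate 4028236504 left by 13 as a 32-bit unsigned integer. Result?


Rotate 0b11110000000110100000001011011000 left by 13 (32-bit) = 0b1000000010110110001111000000011 = 1079713283

1079713283


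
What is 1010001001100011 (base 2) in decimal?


1010001001100011 in decimal = 41571

41571


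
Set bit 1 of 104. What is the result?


104 | (1 << 1) = 104 | 2 = 106

106


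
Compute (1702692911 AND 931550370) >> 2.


Step 1: 1702692911 & 931550370 = 621019170
Step 2: 621019170 >> 2 = 155254792

155254792


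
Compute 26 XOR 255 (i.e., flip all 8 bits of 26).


26 ^ 255 = 229

229


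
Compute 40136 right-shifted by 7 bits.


0b1001110011001000 >> 7 = 0b100111001 = 313

313


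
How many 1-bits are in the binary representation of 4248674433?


0b11111101001111011010000010000001 has 16 set bits

16


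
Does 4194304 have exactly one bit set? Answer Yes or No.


0b10000000000000000000000. Only one bit set => Yes

Yes


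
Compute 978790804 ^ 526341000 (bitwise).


0b111010010101110010100110010100 ^ 0b11111010111110101001110001000 = 0b100101000010000111101000011100 = 621312540

621312540


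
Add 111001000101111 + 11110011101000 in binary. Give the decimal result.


111001000101111 + 11110011101000 = 1010111100010111 = 44823

44823


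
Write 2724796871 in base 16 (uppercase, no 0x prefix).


2724796871 = A26919C7 hex

A26919C7


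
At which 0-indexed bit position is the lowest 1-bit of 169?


0b10101001. Lowest set bit at position 0

0


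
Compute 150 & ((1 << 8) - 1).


150 & 255 = 150

150


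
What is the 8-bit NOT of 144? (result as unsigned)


~0b10010000 = 0b1101111 = 111 (8-bit unsigned)

111


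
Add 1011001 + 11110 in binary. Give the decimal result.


1011001 + 11110 = 1110111 = 119

119


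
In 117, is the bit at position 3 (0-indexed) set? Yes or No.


0b1110101, bit 3 = 0. No

No


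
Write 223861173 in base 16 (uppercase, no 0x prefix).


223861173 = D57D9B5 hex

D57D9B5


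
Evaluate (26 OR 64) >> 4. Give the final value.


Step 1: 26 | 64 = 90
Step 2: 90 >> 4 = 5

5


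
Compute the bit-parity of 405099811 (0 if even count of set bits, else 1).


0b11000001001010101010100100011 has 12 ones => parity 0

0


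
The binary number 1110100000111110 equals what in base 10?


1110100000111110 in decimal = 59454

59454


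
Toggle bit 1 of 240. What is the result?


240 ^ (1 << 1) = 240 ^ 2 = 242

242


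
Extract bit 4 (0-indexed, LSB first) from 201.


0b11001001, position 4 = 0

0


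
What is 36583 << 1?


0b1000111011100111 << 1 = 0b10001110111001110 = 73166

73166


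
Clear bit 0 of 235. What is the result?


235 & ~(1 << 0) = 234

234


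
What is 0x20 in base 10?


20 hex = 32 decimal

32


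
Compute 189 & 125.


0b10111101 & 0b1111101 = 0b111101 = 61

61


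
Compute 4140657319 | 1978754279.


0b11110110110011010110101010100111 | 0b1110101111100010110010011100111 = 0b11110111111111010110111011100111 = 4160581351

4160581351


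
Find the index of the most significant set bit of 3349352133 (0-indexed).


0b11000111101000110000111011000101. Highest set bit at position 31

31


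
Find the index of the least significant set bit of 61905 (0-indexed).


0b1111000111010001. Lowest set bit at position 0

0


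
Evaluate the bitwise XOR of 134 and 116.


0b10000110 ^ 0b1110100 = 0b11110010 = 242

242


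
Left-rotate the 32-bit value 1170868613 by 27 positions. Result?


Rotate 0b1000101110010100000100110000101 left by 27 (32-bit) = 0b101010001011100101000001001100 = 707678284

707678284


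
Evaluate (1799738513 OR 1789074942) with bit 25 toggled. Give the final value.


Step 1: 1799738513 | 1789074942 = 1810357759
Step 2: 1810357759 ^ (1 << 25) = 1810357759 ^ 33554432 = 1776803327

1776803327


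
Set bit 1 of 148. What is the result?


148 | (1 << 1) = 148 | 2 = 150

150


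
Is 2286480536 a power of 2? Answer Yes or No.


0b10001000010010001110110010011000. Multiple bits set => No

No


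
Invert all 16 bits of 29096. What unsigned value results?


29096 ^ 65535 = 36439

36439


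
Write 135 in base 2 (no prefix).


135 = 10000111 in binary

10000111


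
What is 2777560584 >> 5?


0b10100101100011100011011000001000 >> 5 = 0b101001011000111000110110000 = 86798768

86798768


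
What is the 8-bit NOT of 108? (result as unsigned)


~0b1101100 = 0b10010011 = 147 (8-bit unsigned)

147


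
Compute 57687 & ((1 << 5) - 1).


57687 & 31 = 23

23


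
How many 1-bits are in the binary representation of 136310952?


0b1000000111111111000010101000 has 13 set bits

13


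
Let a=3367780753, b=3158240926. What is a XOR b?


3367780753 ^ 3158240926 = 1954721551

1954721551


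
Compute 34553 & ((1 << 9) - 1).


34553 & 511 = 249

249


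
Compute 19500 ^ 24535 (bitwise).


0b100110000101100 ^ 0b101111111010111 = 0b1001111111011 = 5115

5115


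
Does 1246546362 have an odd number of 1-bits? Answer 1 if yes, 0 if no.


0b1001010010011001100100110111010 has 15 ones => parity 1

1


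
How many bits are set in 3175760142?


0b10111101010010100100000100001110 has 14 set bits

14


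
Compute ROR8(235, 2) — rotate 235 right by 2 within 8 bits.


Rotate 0b11101011 right by 2 (8-bit) = 0b11111010 = 250

250


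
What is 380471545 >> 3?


0b10110101011011000100011111001 >> 3 = 0b10110101011011000100011111 = 47558943

47558943


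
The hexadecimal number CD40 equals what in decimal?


CD40 hex = 52544 decimal

52544


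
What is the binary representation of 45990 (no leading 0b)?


45990 = 1011001110100110 in binary

1011001110100110


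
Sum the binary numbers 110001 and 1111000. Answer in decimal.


110001 + 1111000 = 10101001 = 169

169


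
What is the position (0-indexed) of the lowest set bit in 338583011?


0b10100001011100101110111100011. Lowest set bit at position 0

0


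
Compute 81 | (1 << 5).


81 | (1 << 5) = 81 | 32 = 113

113


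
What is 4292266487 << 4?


0b11111111110101101100100111110111 << 4 = 0b111111111101011011001001111101110000 = 68676263792

68676263792


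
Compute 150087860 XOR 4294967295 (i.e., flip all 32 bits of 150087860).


150087860 ^ 4294967295 = 4144879435

4144879435


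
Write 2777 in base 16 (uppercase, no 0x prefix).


2777 = AD9 hex

AD9


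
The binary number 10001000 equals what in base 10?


10001000 in decimal = 136

136


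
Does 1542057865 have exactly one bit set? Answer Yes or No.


0b1011011111010011110111110001001. Multiple bits set => No

No


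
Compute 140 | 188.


0b10001100 | 0b10111100 = 0b10111100 = 188

188


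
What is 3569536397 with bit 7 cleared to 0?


3569536397 & ~(1 << 7) = 3569536269

3569536269


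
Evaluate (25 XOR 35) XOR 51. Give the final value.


Step 1: 25 ^ 35 = 58
Step 2: 58 ^ 51 = 9

9


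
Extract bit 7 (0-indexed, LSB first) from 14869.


0b11101000010101, position 7 = 0

0


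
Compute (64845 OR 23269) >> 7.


Step 1: 64845 | 23269 = 65517
Step 2: 65517 >> 7 = 511

511


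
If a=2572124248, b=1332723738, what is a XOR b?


2572124248 ^ 1332723738 = 3592437826

3592437826


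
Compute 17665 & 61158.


0b100010100000001 & 0b1110111011100110 = 0b100010000000000 = 17408

17408


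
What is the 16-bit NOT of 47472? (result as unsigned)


~0b1011100101110000 = 0b100011010001111 = 18063 (16-bit unsigned)

18063


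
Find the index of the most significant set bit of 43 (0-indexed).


0b101011. Highest set bit at position 5

5


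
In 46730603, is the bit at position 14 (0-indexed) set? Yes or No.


0b10110010010000110101101011, bit 14 = 0. No

No


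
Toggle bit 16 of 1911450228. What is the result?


1911450228 ^ (1 << 16) = 1911450228 ^ 65536 = 1911515764

1911515764


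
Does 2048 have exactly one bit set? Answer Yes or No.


0b100000000000. Only one bit set => Yes

Yes


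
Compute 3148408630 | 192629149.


0b10111011101010001110011100110110 | 0b1011011110110100100110011101 = 0b10111011111110111110111110111111 = 3153850303

3153850303


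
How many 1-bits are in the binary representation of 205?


0b11001101 has 5 set bits

5


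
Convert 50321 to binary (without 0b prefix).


50321 = 1100010010010001 in binary

1100010010010001


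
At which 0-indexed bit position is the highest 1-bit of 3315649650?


0b11000101101000001100110001110010. Highest set bit at position 31

31


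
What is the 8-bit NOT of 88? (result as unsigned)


~0b1011000 = 0b10100111 = 167 (8-bit unsigned)

167


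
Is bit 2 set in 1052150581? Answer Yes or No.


0b111110101101101000101100110101, bit 2 = 1. Yes

Yes


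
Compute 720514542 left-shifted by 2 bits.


0b101010111100100010110111101110 << 2 = 0b10101011110010001011011110111000 = 2882058168

2882058168


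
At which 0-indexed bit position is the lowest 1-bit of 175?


0b10101111. Lowest set bit at position 0

0


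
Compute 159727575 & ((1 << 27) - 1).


159727575 & 134217727 = 25509847

25509847


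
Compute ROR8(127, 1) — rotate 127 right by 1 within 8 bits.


Rotate 0b1111111 right by 1 (8-bit) = 0b10111111 = 191

191


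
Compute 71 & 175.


0b1000111 & 0b10101111 = 0b111 = 7

7


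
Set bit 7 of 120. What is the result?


120 | (1 << 7) = 120 | 128 = 248

248


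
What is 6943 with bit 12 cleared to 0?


6943 & ~(1 << 12) = 2847

2847


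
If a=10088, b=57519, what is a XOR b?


10088 ^ 57519 = 51143

51143


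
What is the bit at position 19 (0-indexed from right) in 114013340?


0b110110010111011010010011100, position 19 = 1

1


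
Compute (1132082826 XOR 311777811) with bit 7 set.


Step 1: 1132082826 ^ 311777811 = 1374645401
Step 2: 1374645401 | (1 << 7) = 1374645401 | 128 = 1374645401

1374645401


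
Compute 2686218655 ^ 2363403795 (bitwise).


0b10100000000111000111000110011111 ^ 0b10001100110111101010111000010011 = 0b101100110000101101111110001100 = 750968716

750968716


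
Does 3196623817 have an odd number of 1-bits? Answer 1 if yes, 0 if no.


0b10111110100010001001101111001001 has 17 ones => parity 1

1


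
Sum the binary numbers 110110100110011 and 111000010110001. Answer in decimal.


110110100110011 + 111000010110001 = 1101110111100100 = 56804

56804


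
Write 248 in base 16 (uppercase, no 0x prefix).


248 = F8 hex

F8


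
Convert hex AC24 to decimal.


AC24 hex = 44068 decimal

44068


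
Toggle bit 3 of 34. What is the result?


34 ^ (1 << 3) = 34 ^ 8 = 42

42


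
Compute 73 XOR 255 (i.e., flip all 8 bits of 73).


73 ^ 255 = 182

182


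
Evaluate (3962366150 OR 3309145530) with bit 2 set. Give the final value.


Step 1: 3962366150 | 3309145530 = 3980258814
Step 2: 3980258814 | (1 << 2) = 3980258814 | 4 = 3980258814

3980258814


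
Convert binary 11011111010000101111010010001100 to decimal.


11011111010000101111010010001100 in decimal = 3745707148

3745707148


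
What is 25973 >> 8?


0b110010101110101 >> 8 = 0b1100101 = 101

101


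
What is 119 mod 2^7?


119 & 127 = 119

119


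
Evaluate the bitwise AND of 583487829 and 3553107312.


0b100010110001110101000101010101 & 0b11010011110010000001110101110000 = 0b10110000000001000101010000 = 46141776

46141776


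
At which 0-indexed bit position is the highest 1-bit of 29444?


0b111001100000100. Highest set bit at position 14

14


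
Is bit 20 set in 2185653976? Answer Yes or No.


0b10000010010001100110111011011000, bit 20 = 0. No

No


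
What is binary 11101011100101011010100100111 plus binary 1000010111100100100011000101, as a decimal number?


11101011100101011010100100111 + 1000010111100100100011000101 = 100101110100001111110111101100 = 634453484

634453484


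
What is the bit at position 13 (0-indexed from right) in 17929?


0b100011000001001, position 13 = 0

0


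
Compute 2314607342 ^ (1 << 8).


2314607342 ^ (1 << 8) = 2314607342 ^ 256 = 2314607598

2314607598


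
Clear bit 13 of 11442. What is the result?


11442 & ~(1 << 13) = 3250

3250


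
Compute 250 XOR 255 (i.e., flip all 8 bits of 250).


250 ^ 255 = 5

5


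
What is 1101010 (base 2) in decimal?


1101010 in decimal = 106

106


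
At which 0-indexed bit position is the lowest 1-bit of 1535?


0b10111111111. Lowest set bit at position 0

0


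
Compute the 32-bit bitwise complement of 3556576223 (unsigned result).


~0b11010011111111010000101111011111 = 0b101100000000101111010000100000 = 738391072 (32-bit unsigned)

738391072


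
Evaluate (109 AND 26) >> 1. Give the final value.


Step 1: 109 & 26 = 8
Step 2: 8 >> 1 = 4

4


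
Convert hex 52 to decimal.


52 hex = 82 decimal

82


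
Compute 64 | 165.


0b1000000 | 0b10100101 = 0b11100101 = 229

229


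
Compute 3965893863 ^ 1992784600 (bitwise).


0b11101100011000101011110011100111 ^ 0b1110110110001110111101011011000 = 0b10011010101001011100011000111111 = 2594555455

2594555455


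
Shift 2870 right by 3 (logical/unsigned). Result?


0b101100110110 >> 3 = 0b101100110 = 358

358


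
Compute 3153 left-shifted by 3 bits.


0b110001010001 << 3 = 0b110001010001000 = 25224

25224


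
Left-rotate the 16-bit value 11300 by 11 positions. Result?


Rotate 0b10110000100100 left by 11 (16-bit) = 0b10000101100001 = 8545

8545


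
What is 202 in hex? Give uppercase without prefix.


202 = CA hex

CA


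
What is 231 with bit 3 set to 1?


231 | (1 << 3) = 231 | 8 = 239

239


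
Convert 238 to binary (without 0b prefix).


238 = 11101110 in binary

11101110


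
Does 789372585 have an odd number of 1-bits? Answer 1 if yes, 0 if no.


0b101111000011001101111010101001 has 17 ones => parity 1

1


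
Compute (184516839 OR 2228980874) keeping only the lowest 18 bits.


Step 1: 184516839 | 2228980874 = 2399112431
Step 2: 2399112431 & 262143 = 232687

232687


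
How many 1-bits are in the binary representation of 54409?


0b1101010010001001 has 7 set bits

7


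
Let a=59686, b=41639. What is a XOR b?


59686 ^ 41639 = 19329

19329


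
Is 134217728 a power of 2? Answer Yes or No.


0b1000000000000000000000000000. Only one bit set => Yes

Yes


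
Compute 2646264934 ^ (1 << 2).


2646264934 ^ (1 << 2) = 2646264934 ^ 4 = 2646264930

2646264930


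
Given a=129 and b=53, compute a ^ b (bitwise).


129 ^ 53 = 180

180


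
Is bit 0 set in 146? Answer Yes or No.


0b10010010, bit 0 = 0. No

No


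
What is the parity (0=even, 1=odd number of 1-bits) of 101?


0b1100101 has 4 ones => parity 0

0


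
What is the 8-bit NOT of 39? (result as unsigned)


~0b100111 = 0b11011000 = 216 (8-bit unsigned)

216


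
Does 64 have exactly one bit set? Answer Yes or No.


0b1000000. Only one bit set => Yes

Yes


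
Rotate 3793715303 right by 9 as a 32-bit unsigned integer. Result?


Rotate 0b11100010000111111000000001100111 right by 9 (32-bit) = 0b110011111100010000111111000000 = 871436224

871436224


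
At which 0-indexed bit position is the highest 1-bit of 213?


0b11010101. Highest set bit at position 7

7


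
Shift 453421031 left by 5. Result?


0b11011000001101010011111100111 << 5 = 0b1101100000110101001111110011100000 = 14509472992

14509472992


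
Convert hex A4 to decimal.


A4 hex = 164 decimal

164


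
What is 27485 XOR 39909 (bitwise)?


0b110101101011101 ^ 0b1001101111100101 = 0b1111000010111000 = 61624

61624


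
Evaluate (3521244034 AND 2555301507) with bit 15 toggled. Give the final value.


Step 1: 3521244034 & 2555301507 = 2420165250
Step 2: 2420165250 ^ (1 << 15) = 2420165250 ^ 32768 = 2420132482

2420132482


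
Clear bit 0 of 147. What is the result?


147 & ~(1 << 0) = 146

146


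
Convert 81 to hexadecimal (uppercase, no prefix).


81 = 51 hex

51


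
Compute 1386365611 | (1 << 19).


1386365611 | (1 << 19) = 1386365611 | 524288 = 1386889899

1386889899


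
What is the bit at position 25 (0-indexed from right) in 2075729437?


0b1111011101110010001111000011101, position 25 = 1

1


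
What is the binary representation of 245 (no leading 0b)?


245 = 11110101 in binary

11110101


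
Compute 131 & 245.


0b10000011 & 0b11110101 = 0b10000001 = 129

129


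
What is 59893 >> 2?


0b1110100111110101 >> 2 = 0b11101001111101 = 14973

14973


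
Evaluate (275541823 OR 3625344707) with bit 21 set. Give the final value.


Step 1: 275541823 | 3625344707 = 3632168959
Step 2: 3632168959 | (1 << 21) = 3632168959 | 2097152 = 3632168959

3632168959


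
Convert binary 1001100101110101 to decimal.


1001100101110101 in decimal = 39285

39285


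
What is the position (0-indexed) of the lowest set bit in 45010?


0b1010111111010010. Lowest set bit at position 1

1


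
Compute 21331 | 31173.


0b101001101010011 | 0b111100111000101 = 0b111101111010111 = 31703

31703


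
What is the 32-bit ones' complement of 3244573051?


3244573051 ^ 4294967295 = 1050394244

1050394244


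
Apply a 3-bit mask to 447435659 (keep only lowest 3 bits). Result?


447435659 & 7 = 3

3


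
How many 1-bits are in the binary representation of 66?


0b1000010 has 2 set bits

2


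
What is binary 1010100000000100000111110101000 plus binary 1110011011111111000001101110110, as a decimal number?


1010100000000100000111110101000 + 1110011011111111000001101110110 = 11000111100000011001001100011110 = 3347157790

3347157790


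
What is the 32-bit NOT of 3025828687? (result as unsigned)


~0b10110100010110100111101101001111 = 0b1001011101001011000010010110000 = 1269138608 (32-bit unsigned)

1269138608


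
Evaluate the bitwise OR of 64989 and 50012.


0b1111110111011101 | 0b1100001101011100 = 0b1111111111011101 = 65501

65501


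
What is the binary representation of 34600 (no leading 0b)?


34600 = 1000011100101000 in binary

1000011100101000


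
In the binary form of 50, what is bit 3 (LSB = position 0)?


0b110010, position 3 = 0

0


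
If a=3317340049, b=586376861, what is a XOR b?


3317340049 ^ 586376861 = 3880382732

3880382732


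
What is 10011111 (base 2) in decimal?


10011111 in decimal = 159

159


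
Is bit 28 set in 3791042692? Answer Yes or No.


0b11100001111101101011100010000100, bit 28 = 0. No

No


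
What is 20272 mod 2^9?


20272 & 511 = 304

304


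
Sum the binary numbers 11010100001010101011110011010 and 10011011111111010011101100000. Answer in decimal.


11010100001010101011110011010 + 10011011111111010011101100000 = 101110000001001111111011111010 = 772079354

772079354


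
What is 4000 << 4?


0b111110100000 << 4 = 0b1111101000000000 = 64000

64000


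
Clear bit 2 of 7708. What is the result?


7708 & ~(1 << 2) = 7704

7704


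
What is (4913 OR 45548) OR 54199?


Step 1: 4913 | 45548 = 46077
Step 2: 46077 | 54199 = 62463

62463


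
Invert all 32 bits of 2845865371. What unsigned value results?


2845865371 ^ 4294967295 = 1449101924

1449101924


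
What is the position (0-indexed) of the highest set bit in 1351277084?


0b1010000100010101101101000011100. Highest set bit at position 30

30


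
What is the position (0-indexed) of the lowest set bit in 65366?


0b1111111101010110. Lowest set bit at position 1

1


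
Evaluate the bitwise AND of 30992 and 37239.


0b111100100010000 & 0b1001000101110111 = 0b1000100010000 = 4368

4368


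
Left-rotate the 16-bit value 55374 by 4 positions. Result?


Rotate 0b1101100001001110 left by 4 (16-bit) = 0b1000010011101101 = 34029

34029


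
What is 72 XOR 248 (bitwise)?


0b1001000 ^ 0b11111000 = 0b10110000 = 176

176


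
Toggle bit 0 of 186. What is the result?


186 ^ (1 << 0) = 186 ^ 1 = 187

187


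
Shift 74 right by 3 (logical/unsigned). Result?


0b1001010 >> 3 = 0b1001 = 9

9


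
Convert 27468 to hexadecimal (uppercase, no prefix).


27468 = 6B4C hex

6B4C


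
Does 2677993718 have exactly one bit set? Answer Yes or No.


0b10011111100111101111000011110110. Multiple bits set => No

No


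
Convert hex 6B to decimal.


6B hex = 107 decimal

107


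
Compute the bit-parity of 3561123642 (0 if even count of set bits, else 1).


0b11010100010000100110111100111010 has 16 ones => parity 0

0


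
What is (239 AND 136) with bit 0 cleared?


Step 1: 239 & 136 = 136
Step 2: 136 & ~(1 << 0) = 136

136


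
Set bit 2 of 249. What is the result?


249 | (1 << 2) = 249 | 4 = 253

253


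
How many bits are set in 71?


0b1000111 has 4 set bits

4


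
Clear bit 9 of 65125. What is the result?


65125 & ~(1 << 9) = 64613

64613


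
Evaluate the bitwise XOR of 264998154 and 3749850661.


0b1111110010111000110100001010 ^ 0b11011111100000100010111000100101 = 0b11010000010010011010001100101111 = 3494486831

3494486831


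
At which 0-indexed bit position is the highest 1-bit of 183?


0b10110111. Highest set bit at position 7

7


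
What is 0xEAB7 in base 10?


EAB7 hex = 60087 decimal

60087


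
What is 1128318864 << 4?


0b1000011010000001100011110010000 << 4 = 0b10000110100000011000111100100000000 = 18053101824

18053101824


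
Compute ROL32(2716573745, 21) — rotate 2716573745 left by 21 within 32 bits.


Rotate 0b10100001111010111010000000110001 left by 21 (32-bit) = 0b110001101000011110101110100 = 104086900

104086900


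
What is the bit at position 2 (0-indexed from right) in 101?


0b1100101, position 2 = 1

1


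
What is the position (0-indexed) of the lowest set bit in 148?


0b10010100. Lowest set bit at position 2

2


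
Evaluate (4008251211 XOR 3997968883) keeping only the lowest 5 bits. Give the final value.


Step 1: 4008251211 ^ 3997968883 = 10823352
Step 2: 10823352 & 31 = 24

24


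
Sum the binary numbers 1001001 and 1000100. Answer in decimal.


1001001 + 1000100 = 10001101 = 141

141


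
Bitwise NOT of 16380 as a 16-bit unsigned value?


~0b11111111111100 = 0b1100000000000011 = 49155 (16-bit unsigned)

49155


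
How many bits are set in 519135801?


0b11110111100010110001000111001 has 16 set bits

16


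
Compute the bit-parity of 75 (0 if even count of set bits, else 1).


0b1001011 has 4 ones => parity 0

0


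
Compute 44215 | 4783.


0b1010110010110111 | 0b1001010101111 = 0b1011111010111111 = 48831

48831


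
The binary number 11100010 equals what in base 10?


11100010 in decimal = 226

226


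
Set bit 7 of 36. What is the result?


36 | (1 << 7) = 36 | 128 = 164

164


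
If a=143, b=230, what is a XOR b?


143 ^ 230 = 105

105


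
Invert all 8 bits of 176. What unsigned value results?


176 ^ 255 = 79

79


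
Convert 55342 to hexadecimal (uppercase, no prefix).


55342 = D82E hex

D82E


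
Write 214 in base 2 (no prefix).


214 = 11010110 in binary

11010110


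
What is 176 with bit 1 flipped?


176 ^ (1 << 1) = 176 ^ 2 = 178

178


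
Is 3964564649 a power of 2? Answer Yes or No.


0b11101100010011100111010010101001. Multiple bits set => No

No


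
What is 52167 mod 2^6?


52167 & 63 = 7

7


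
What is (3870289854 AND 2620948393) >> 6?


Step 1: 3870289854 & 2620948393 = 2217242536
Step 2: 2217242536 >> 6 = 34644414

34644414


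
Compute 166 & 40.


0b10100110 & 0b101000 = 0b100000 = 32

32


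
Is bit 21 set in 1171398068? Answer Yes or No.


0b1000101110100100001110110110100, bit 21 = 0. No

No


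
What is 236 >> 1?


0b11101100 >> 1 = 0b1110110 = 118

118


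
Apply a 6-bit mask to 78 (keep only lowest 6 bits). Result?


78 & 63 = 14

14


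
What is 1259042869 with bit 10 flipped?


1259042869 ^ (1 << 10) = 1259042869 ^ 1024 = 1259043893

1259043893


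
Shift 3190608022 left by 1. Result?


0b10111110001011001101000010010110 << 1 = 0b101111100010110011010000100101100 = 6381216044

6381216044


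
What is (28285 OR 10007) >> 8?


Step 1: 28285 | 10007 = 28543
Step 2: 28543 >> 8 = 111

111


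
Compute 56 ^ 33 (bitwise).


0b111000 ^ 0b100001 = 0b11001 = 25

25


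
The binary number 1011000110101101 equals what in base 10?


1011000110101101 in decimal = 45485

45485


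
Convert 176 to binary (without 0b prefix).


176 = 10110000 in binary

10110000


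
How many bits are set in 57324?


0b1101111111101100 has 12 set bits

12


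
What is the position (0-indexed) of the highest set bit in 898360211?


0b110101100010111110001110010011. Highest set bit at position 29

29


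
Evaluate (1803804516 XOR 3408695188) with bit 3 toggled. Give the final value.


Step 1: 1803804516 ^ 3408695188 = 2695844080
Step 2: 2695844080 ^ (1 << 3) = 2695844080 ^ 8 = 2695844088

2695844088


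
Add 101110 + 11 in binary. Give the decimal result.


101110 + 11 = 110001 = 49

49


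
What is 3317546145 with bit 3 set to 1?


3317546145 | (1 << 3) = 3317546145 | 8 = 3317546153

3317546153


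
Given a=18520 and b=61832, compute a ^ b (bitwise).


18520 ^ 61832 = 47568

47568


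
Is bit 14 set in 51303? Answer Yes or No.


0b1100100001100111, bit 14 = 1. Yes

Yes


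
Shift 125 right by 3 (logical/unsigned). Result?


0b1111101 >> 3 = 0b1111 = 15

15


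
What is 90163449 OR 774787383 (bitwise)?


0b101010111111100100011111001 | 0b101110001011100101000100110111 = 0b101111011111111101100111111111 = 796908031

796908031


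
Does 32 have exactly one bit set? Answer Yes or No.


0b100000. Only one bit set => Yes

Yes


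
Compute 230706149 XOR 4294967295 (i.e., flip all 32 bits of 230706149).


230706149 ^ 4294967295 = 4064261146

4064261146


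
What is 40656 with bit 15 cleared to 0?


40656 & ~(1 << 15) = 7888

7888


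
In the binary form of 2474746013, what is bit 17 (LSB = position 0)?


0b10010011100000011010000010011101, position 17 = 0

0


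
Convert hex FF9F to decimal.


FF9F hex = 65439 decimal

65439


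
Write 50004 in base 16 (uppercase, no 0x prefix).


50004 = C354 hex

C354


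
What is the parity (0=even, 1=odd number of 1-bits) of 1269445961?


0b1001011101010100011010101001001 has 15 ones => parity 1

1


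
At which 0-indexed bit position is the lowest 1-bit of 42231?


0b1010010011110111. Lowest set bit at position 0

0


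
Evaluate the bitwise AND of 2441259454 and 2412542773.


0b10010001100000101010100110111110 & 0b10001111110011000111101100110101 = 0b10000001100000000010100100110100 = 2172660020

2172660020


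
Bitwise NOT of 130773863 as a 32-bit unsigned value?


~0b111110010110111001101100111 = 0b11111000001101001000110010011000 = 4164193432 (32-bit unsigned)

4164193432


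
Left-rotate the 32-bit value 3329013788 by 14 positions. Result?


Rotate 0b11000110011011001011100000011100 left by 14 (32-bit) = 0b101110000001110011000110011011 = 772223387

772223387


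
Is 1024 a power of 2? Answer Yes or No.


0b10000000000. Only one bit set => Yes

Yes


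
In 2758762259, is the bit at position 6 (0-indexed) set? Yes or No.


0b10100100011011110101111100010011, bit 6 = 0. No

No


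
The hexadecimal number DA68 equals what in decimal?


DA68 hex = 55912 decimal

55912


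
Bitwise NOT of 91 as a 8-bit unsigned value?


~0b1011011 = 0b10100100 = 164 (8-bit unsigned)

164


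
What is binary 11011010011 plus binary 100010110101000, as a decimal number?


11011010011 + 100010110101000 = 100110001111011 = 19579

19579


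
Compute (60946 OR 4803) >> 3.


Step 1: 60946 | 4803 = 65235
Step 2: 65235 >> 3 = 8154

8154


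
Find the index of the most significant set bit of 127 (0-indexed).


0b1111111. Highest set bit at position 6

6


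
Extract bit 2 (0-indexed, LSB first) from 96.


0b1100000, position 2 = 0

0


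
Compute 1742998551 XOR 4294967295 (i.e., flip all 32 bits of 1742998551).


1742998551 ^ 4294967295 = 2551968744

2551968744


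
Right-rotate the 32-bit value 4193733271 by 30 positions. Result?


Rotate 0b11111001111101110100101010010111 right by 30 (32-bit) = 0b11100111110111010010101001011111 = 3890031199

3890031199


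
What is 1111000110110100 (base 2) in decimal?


1111000110110100 in decimal = 61876

61876


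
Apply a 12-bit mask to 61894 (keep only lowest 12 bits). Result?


61894 & 4095 = 454

454


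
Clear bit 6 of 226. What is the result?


226 & ~(1 << 6) = 162

162


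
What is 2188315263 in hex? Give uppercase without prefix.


2188315263 = 826F0A7F hex

826F0A7F


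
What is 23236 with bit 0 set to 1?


23236 | (1 << 0) = 23236 | 1 = 23237

23237


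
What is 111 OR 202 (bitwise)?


0b1101111 | 0b11001010 = 0b11101111 = 239

239


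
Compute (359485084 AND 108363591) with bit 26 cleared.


Step 1: 359485084 & 108363591 = 73747972
Step 2: 73747972 & ~(1 << 26) = 6639108

6639108


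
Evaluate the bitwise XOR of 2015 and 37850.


0b11111011111 ^ 0b1001001111011010 = 0b1001010000000101 = 37893

37893


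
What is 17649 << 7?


0b100010011110001 << 7 = 0b1000100111100010000000 = 2259072

2259072


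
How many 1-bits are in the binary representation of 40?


0b101000 has 2 set bits

2


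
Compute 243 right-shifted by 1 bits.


0b11110011 >> 1 = 0b1111001 = 121

121


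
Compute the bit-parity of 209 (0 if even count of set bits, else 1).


0b11010001 has 4 ones => parity 0

0


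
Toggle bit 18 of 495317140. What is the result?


495317140 ^ (1 << 18) = 495317140 ^ 262144 = 495054996

495054996


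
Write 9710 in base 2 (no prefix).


9710 = 10010111101110 in binary

10010111101110


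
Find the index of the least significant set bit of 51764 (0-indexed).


0b1100101000110100. Lowest set bit at position 2

2


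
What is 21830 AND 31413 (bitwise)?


0b101010101000110 & 0b111101010110101 = 0b101000000000100 = 20484

20484


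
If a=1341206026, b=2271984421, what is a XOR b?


1341206026 ^ 2271984421 = 3365573935

3365573935


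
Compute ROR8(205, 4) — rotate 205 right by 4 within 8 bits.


Rotate 0b11001101 right by 4 (8-bit) = 0b11011100 = 220

220


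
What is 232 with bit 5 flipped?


232 ^ (1 << 5) = 232 ^ 32 = 200

200


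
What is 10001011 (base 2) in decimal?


10001011 in decimal = 139

139


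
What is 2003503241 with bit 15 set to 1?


2003503241 | (1 << 15) = 2003503241 | 32768 = 2003536009

2003536009


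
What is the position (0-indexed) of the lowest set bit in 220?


0b11011100. Lowest set bit at position 2

2


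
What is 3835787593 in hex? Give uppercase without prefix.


3835787593 = E4A17949 hex

E4A17949


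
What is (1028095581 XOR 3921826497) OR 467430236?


Step 1: 1028095581 ^ 3921826497 = 3565497500
Step 2: 3565497500 | 467430236 = 3755831260

3755831260


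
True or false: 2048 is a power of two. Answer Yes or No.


0b100000000000. Only one bit set => Yes

Yes


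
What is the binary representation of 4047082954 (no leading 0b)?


4047082954 = 11110001001110011001010111001010 in binary

11110001001110011001010111001010


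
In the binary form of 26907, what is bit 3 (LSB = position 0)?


0b110100100011011, position 3 = 1

1


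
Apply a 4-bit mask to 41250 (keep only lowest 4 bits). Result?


41250 & 15 = 2

2


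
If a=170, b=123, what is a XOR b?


170 ^ 123 = 209

209


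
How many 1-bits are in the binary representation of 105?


0b1101001 has 4 set bits

4


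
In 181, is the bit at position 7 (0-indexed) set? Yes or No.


0b10110101, bit 7 = 1. Yes

Yes


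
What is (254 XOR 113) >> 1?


Step 1: 254 ^ 113 = 143
Step 2: 143 >> 1 = 71

71


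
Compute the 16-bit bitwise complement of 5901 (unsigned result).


~0b1011100001101 = 0b1110100011110010 = 59634 (16-bit unsigned)

59634


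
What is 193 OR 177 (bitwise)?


0b11000001 | 0b10110001 = 0b11110001 = 241

241


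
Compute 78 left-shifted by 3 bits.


0b1001110 << 3 = 0b1001110000 = 624

624


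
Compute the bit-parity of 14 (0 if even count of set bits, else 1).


0b1110 has 3 ones => parity 1

1


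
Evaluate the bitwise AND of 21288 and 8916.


0b101001100101000 & 0b10001011010100 = 0b1000000000 = 512

512


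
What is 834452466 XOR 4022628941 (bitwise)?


0b110001101111001011101111110010 ^ 0b11101111110001000111001001001101 = 0b11011110011110001100100110111111 = 3732457919

3732457919


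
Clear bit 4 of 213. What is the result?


213 & ~(1 << 4) = 197

197


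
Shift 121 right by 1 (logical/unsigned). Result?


0b1111001 >> 1 = 0b111100 = 60

60


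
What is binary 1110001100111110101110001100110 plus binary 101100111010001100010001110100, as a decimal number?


1110001100111110101110001100110 + 101100111010001100010001110100 = 10011110100010000010000011011010 = 2659721434

2659721434


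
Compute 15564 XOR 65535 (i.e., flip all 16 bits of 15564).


15564 ^ 65535 = 49971

49971


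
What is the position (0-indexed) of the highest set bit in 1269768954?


0b1001011101011110010001011111010. Highest set bit at position 30

30


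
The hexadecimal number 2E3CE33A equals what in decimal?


2E3CE33A hex = 775742266 decimal

775742266


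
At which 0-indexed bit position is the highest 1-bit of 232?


0b11101000. Highest set bit at position 7

7


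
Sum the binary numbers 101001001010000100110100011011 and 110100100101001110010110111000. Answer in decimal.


101001001010000100110100011011 + 110100100101001110010110111000 = 1011101101111010011001011010011 = 1572680403

1572680403


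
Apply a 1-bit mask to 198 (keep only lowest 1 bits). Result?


198 & 1 = 0

0


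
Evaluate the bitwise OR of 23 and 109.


0b10111 | 0b1101101 = 0b1111111 = 127

127


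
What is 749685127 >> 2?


0b101100101011110100100110000111 >> 2 = 0b1011001010111101001001100001 = 187421281

187421281


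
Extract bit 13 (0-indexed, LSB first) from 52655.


0b1100110110101111, position 13 = 0

0


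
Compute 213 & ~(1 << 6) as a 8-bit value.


213 & ~(1 << 6) = 149

149


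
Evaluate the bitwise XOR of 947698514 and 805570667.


0b111000011111001011101101010010 ^ 0b110000000001000000100001101011 = 0b1000011110001011001100111001 = 142127929

142127929


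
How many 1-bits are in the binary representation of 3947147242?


0b11101011010001001010111111101010 has 19 set bits

19


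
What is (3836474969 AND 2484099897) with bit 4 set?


Step 1: 3836474969 & 2484099897 = 2214613529
Step 2: 2214613529 | (1 << 4) = 2214613529 | 16 = 2214613529

2214613529


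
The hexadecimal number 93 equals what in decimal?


93 hex = 147 decimal

147


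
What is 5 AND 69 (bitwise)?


0b101 & 0b1000101 = 0b101 = 5

5


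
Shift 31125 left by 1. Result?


0b111100110010101 << 1 = 0b1111001100101010 = 62250

62250


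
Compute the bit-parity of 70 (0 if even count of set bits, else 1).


0b1000110 has 3 ones => parity 1

1


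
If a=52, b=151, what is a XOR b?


52 ^ 151 = 163

163


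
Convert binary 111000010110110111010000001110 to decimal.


111000010110110111010000001110 in decimal = 945517582

945517582


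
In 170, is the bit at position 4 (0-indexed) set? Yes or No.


0b10101010, bit 4 = 0. No

No


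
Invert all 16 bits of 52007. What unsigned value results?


52007 ^ 65535 = 13528

13528


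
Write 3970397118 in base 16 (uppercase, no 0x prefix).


3970397118 = ECA773BE hex

ECA773BE


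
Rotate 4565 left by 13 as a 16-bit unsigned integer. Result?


Rotate 0b1000111010101 left by 13 (16-bit) = 0b1010001000111010 = 41530

41530


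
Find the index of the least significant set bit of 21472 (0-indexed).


0b101001111100000. Lowest set bit at position 5

5


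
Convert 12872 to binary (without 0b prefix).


12872 = 11001001001000 in binary

11001001001000


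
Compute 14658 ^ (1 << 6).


14658 ^ (1 << 6) = 14658 ^ 64 = 14594

14594


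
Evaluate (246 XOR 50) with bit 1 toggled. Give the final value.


Step 1: 246 ^ 50 = 196
Step 2: 196 ^ (1 << 1) = 196 ^ 2 = 198

198


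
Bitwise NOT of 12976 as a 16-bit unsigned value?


~0b11001010110000 = 0b1100110101001111 = 52559 (16-bit unsigned)

52559


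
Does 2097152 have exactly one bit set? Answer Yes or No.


0b1000000000000000000000. Only one bit set => Yes

Yes


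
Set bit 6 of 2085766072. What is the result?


2085766072 | (1 << 6) = 2085766072 | 64 = 2085766136

2085766136


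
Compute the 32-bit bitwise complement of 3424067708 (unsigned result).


~0b11001100000101110010000001111100 = 0b110011111010001101111110000011 = 870899587 (32-bit unsigned)

870899587


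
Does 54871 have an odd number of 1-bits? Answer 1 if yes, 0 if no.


0b1101011001010111 has 10 ones => parity 0

0


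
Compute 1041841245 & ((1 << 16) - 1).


1041841245 & 65535 = 15453

15453


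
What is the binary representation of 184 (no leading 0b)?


184 = 10111000 in binary

10111000


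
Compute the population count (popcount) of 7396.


0b1110011100100 has 7 set bits

7


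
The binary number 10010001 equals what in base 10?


10010001 in decimal = 145

145
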